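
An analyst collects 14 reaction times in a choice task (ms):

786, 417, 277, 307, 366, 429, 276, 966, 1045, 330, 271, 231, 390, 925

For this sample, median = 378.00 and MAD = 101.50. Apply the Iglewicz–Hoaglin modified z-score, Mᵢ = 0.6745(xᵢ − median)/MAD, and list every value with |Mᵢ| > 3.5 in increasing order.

|Mᵢ| > 3.5 ⇔ |xᵢ − 378.00| > 3.5·101.50/0.6745 = 526.69.
So outliers lie outside [-148.69, 904.69].
925: M = 3.63 → outlier.
966: M = 3.91 → outlier.
1045: M = 4.43 → outlier.

925, 966, 1045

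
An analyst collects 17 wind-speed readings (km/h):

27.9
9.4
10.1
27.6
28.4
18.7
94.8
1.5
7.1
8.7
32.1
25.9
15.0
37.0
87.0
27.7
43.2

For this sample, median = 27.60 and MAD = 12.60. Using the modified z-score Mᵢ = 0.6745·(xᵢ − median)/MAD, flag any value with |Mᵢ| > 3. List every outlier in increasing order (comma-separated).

87.0, 94.8

|Mᵢ| > 3 ⇔ |xᵢ − 27.60| > 3·12.60/0.6745 = 56.04.
So outliers lie outside [-28.44, 83.64].
87.0: M = 3.18 → outlier.
94.8: M = 3.60 → outlier.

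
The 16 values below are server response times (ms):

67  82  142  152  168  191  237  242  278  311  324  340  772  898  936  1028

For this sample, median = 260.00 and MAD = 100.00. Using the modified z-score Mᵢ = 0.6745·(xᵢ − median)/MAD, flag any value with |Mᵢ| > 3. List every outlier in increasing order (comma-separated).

|Mᵢ| > 3 ⇔ |xᵢ − 260.00| > 3·100.00/0.6745 = 444.77.
So outliers lie outside [-184.77, 704.77].
772: M = 3.45 → outlier.
898: M = 4.30 → outlier.
936: M = 4.56 → outlier.
1028: M = 5.18 → outlier.

772, 898, 936, 1028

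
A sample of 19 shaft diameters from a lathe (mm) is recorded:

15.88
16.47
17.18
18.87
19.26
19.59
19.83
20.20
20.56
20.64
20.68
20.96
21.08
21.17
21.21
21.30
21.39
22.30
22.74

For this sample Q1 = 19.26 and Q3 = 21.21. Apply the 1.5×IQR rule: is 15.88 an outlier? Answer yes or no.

IQR = Q3 − Q1 = 21.21 − 19.26 = 1.95.
Lower fence = Q1 − 1.5·IQR = 19.26 − 2.925 = 16.335.
Upper fence = Q3 + 1.5·IQR = 21.21 + 2.925 = 24.135.
15.88 lies below the lower fence.

yes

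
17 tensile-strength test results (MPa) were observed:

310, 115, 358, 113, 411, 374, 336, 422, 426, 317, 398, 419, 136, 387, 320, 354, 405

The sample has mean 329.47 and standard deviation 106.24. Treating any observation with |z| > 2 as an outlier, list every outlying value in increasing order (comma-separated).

113, 115

Cutoffs at x̄ ± 2s: 329.47 ± 2·106.24 = [116.99, 541.95].
113: z = -2.04, |z| > 2 → outlier.
115: z = -2.02, |z| > 2 → outlier.
Every other value lies within [116.99, 541.95].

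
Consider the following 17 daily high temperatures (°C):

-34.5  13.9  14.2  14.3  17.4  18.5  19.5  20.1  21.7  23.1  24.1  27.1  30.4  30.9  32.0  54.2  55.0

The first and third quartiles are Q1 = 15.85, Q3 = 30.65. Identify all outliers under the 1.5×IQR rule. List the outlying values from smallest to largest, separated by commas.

IQR = Q3 − Q1 = 30.65 − 15.85 = 14.80.
Lower fence = Q1 − 1.5·IQR = 15.85 − 22.20 = -6.35.
Upper fence = Q3 + 1.5·IQR = 30.65 + 22.20 = 52.85.
-34.5 < -6.35 → outlier.
54.2 > 52.85 → outlier.
55.0 > 52.85 → outlier.
All remaining values lie within [-6.35, 52.85].

-34.5, 54.2, 55.0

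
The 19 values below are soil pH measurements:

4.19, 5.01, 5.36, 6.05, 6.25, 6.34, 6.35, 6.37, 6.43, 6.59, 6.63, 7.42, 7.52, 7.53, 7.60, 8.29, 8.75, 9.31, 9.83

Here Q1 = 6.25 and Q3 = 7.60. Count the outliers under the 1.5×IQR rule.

2

IQR = 1.35; fences at 6.25 − 2.025 = 4.225 and 7.60 + 2.025 = 9.625.
Outside the cutoffs: 4.19, 9.83.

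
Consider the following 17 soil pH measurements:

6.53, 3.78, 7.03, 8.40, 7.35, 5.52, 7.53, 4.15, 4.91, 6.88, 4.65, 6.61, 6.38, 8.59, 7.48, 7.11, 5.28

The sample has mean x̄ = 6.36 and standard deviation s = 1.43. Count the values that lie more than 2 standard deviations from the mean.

Cutoffs: x̄ ± 2s = [3.50, 9.22].
Every value lies within the cutoffs.

0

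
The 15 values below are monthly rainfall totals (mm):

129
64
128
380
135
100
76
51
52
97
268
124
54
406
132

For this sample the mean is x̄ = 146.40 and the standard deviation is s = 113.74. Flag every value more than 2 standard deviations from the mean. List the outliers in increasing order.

Cutoffs at x̄ ± 2s: 146.40 ± 2·113.74 = [-81.08, 373.88].
380: z = 2.05, |z| > 2 → outlier.
406: z = 2.28, |z| > 2 → outlier.
Every other value lies within [-81.08, 373.88].

380, 406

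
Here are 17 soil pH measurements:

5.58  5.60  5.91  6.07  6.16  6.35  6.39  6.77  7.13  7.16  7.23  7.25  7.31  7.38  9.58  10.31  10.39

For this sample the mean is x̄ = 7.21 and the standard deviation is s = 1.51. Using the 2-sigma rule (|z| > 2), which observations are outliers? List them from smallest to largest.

10.31, 10.39

Cutoffs at x̄ ± 2s: 7.21 ± 2·1.51 = [4.19, 10.23].
10.31: z = 2.05, |z| > 2 → outlier.
10.39: z = 2.11, |z| > 2 → outlier.
Every other value lies within [4.19, 10.23].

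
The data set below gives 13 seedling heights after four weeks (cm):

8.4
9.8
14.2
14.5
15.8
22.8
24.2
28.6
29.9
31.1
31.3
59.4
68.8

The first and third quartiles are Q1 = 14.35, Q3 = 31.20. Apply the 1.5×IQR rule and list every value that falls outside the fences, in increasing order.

IQR = Q3 − Q1 = 31.20 − 14.35 = 16.85.
Lower fence = Q1 − 1.5·IQR = 14.35 − 25.275 = -10.925.
Upper fence = Q3 + 1.5·IQR = 31.20 + 25.275 = 56.475.
59.4 > 56.475 → outlier.
68.8 > 56.475 → outlier.
All remaining values lie within [-10.925, 56.475].

59.4, 68.8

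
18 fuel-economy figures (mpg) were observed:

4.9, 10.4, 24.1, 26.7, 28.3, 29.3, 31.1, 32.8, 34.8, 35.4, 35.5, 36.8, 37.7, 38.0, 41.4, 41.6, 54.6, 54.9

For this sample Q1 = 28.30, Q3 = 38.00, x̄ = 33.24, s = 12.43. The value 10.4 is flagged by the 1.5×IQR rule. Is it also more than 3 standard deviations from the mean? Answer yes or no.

no

z = (10.4 − 33.24) / 12.43 = -1.84.
|z| = 1.84 ≤ 3.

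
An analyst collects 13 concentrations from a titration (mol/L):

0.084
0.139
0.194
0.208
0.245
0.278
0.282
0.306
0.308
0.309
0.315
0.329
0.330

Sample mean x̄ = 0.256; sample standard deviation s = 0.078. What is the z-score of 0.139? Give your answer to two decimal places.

-1.50

z = (0.139 − 0.256) / 0.078 = -1.50.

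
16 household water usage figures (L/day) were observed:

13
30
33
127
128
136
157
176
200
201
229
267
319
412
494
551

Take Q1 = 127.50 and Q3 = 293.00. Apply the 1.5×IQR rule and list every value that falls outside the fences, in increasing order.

551

IQR = Q3 − Q1 = 293.00 − 127.50 = 165.50.
Lower fence = Q1 − 1.5·IQR = 127.50 − 248.25 = -120.75.
Upper fence = Q3 + 1.5·IQR = 293.00 + 248.25 = 541.25.
551 > 541.25 → outlier.
All remaining values lie within [-120.75, 541.25].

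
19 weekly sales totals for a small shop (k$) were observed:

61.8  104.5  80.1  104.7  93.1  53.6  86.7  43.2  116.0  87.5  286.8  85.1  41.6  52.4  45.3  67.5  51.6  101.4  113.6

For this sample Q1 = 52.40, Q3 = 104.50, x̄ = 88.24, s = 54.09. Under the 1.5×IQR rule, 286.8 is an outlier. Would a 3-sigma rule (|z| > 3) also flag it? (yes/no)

z = (286.8 − 88.24) / 54.09 = 3.67.
|z| = 3.67 > 3.

yes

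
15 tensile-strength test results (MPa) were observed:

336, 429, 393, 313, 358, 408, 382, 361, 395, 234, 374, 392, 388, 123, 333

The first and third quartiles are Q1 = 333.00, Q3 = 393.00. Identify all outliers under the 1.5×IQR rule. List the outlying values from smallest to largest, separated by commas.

123, 234

IQR = Q3 − Q1 = 393.00 − 333.00 = 60.00.
Lower fence = Q1 − 1.5·IQR = 333.00 − 90.00 = 243.00.
Upper fence = Q3 + 1.5·IQR = 393.00 + 90.00 = 483.00.
123 < 243.00 → outlier.
234 < 243.00 → outlier.
All remaining values lie within [243.00, 483.00].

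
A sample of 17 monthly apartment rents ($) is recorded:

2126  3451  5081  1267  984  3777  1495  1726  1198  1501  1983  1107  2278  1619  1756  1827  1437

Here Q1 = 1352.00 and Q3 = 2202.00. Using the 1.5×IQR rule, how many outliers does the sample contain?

IQR = 850.00; fences at 1352.00 − 1275.00 = 77.00 and 2202.00 + 1275.00 = 3477.00.
Outside the cutoffs: 3777, 5081.

2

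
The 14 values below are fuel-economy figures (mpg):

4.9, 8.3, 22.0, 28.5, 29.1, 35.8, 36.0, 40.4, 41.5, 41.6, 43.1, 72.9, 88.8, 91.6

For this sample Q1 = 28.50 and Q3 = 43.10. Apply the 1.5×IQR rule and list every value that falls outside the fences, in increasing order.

4.9, 72.9, 88.8, 91.6

IQR = Q3 − Q1 = 43.10 − 28.50 = 14.60.
Lower fence = Q1 − 1.5·IQR = 28.50 − 21.90 = 6.60.
Upper fence = Q3 + 1.5·IQR = 43.10 + 21.90 = 65.00.
4.9 < 6.60 → outlier.
72.9 > 65.00 → outlier.
88.8 > 65.00 → outlier.
91.6 > 65.00 → outlier.
All remaining values lie within [6.60, 65.00].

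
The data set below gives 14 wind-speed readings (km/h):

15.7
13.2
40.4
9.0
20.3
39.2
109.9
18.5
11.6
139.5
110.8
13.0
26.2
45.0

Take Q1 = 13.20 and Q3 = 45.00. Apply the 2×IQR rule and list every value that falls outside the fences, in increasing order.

109.9, 110.8, 139.5

IQR = Q3 − Q1 = 45.00 − 13.20 = 31.80.
Lower fence = Q1 − 2·IQR = 13.20 − 63.60 = -50.40.
Upper fence = Q3 + 2·IQR = 45.00 + 63.60 = 108.60.
109.9 > 108.60 → outlier.
110.8 > 108.60 → outlier.
139.5 > 108.60 → outlier.
All remaining values lie within [-50.40, 108.60].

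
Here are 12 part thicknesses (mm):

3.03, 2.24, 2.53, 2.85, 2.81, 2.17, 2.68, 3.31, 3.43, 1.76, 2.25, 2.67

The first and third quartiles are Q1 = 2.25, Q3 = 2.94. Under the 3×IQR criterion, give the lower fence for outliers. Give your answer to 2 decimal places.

IQR = Q3 − Q1 = 2.94 − 2.25 = 0.69.
Lower fence = Q1 − 3·IQR = 2.25 − 2.07 = 0.18.
Upper fence = Q3 + 3·IQR = 2.94 + 2.07 = 5.01.

0.18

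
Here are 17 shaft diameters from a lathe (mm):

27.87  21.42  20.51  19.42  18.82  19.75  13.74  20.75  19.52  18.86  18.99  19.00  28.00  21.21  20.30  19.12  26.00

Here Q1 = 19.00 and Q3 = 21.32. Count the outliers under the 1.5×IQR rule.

4

IQR = 2.32; fences at 19.00 − 3.48 = 15.52 and 21.32 + 3.48 = 24.80.
Outside the cutoffs: 13.74, 26.00, 27.87, 28.00.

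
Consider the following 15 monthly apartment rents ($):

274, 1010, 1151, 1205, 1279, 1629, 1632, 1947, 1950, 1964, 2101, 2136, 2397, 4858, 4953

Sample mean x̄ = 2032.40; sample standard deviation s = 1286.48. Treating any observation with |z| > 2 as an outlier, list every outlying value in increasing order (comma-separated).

4858, 4953

Cutoffs at x̄ ± 2s: 2032.40 ± 2·1286.48 = [-540.56, 4605.36].
4858: z = 2.20, |z| > 2 → outlier.
4953: z = 2.27, |z| > 2 → outlier.
Every other value lies within [-540.56, 4605.36].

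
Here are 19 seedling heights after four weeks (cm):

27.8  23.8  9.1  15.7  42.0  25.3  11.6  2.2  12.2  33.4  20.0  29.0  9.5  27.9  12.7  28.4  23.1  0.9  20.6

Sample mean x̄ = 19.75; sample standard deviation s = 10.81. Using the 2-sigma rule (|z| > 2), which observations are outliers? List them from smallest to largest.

42.0

Cutoffs at x̄ ± 2s: 19.75 ± 2·10.81 = [-1.87, 41.37].
42.0: z = 2.06, |z| > 2 → outlier.
Every other value lies within [-1.87, 41.37].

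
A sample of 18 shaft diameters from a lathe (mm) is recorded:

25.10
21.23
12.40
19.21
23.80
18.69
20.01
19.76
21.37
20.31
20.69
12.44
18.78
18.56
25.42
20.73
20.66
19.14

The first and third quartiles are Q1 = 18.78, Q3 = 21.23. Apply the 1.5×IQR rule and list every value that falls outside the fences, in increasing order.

12.40, 12.44, 25.10, 25.42

IQR = Q3 − Q1 = 21.23 − 18.78 = 2.45.
Lower fence = Q1 − 1.5·IQR = 18.78 − 3.675 = 15.105.
Upper fence = Q3 + 1.5·IQR = 21.23 + 3.675 = 24.905.
12.40 < 15.105 → outlier.
12.44 < 15.105 → outlier.
25.10 > 24.905 → outlier.
25.42 > 24.905 → outlier.
All remaining values lie within [15.105, 24.905].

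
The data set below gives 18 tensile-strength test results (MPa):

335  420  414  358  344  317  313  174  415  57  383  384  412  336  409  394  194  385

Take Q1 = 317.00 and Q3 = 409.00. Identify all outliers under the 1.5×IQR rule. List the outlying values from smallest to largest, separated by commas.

57, 174

IQR = Q3 − Q1 = 409.00 − 317.00 = 92.00.
Lower fence = Q1 − 1.5·IQR = 317.00 − 138.00 = 179.00.
Upper fence = Q3 + 1.5·IQR = 409.00 + 138.00 = 547.00.
57 < 179.00 → outlier.
174 < 179.00 → outlier.
All remaining values lie within [179.00, 547.00].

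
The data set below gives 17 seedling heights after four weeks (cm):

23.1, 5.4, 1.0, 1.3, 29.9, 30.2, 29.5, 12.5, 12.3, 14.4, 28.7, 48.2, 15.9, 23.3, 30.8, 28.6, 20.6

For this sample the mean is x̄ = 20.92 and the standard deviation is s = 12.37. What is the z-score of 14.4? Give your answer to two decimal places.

z = (14.4 − 20.92) / 12.37 = -0.53.

-0.53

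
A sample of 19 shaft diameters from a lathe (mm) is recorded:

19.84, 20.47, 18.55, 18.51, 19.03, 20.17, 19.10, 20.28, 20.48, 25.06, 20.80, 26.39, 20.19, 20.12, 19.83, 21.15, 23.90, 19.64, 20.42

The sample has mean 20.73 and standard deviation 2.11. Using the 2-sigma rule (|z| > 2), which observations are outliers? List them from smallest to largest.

Cutoffs at x̄ ± 2s: 20.73 ± 2·2.11 = [16.51, 24.95].
25.06: z = 2.05, |z| > 2 → outlier.
26.39: z = 2.68, |z| > 2 → outlier.
Every other value lies within [16.51, 24.95].

25.06, 26.39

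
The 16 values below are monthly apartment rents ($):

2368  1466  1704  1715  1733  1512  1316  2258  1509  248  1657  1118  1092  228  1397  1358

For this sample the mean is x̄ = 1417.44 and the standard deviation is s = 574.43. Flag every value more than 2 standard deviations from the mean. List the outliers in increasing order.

228, 248

Cutoffs at x̄ ± 2s: 1417.44 ± 2·574.43 = [268.58, 2566.30].
228: z = -2.07, |z| > 2 → outlier.
248: z = -2.04, |z| > 2 → outlier.
Every other value lies within [268.58, 2566.30].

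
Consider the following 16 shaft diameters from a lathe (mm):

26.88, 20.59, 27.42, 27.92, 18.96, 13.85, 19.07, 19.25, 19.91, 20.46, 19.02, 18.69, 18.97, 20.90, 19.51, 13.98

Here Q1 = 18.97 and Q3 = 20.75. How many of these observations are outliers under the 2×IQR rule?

IQR = 1.78; fences at 18.97 − 3.56 = 15.41 and 20.75 + 3.56 = 24.31.
Outside the cutoffs: 13.85, 13.98, 26.88, 27.42, 27.92.

5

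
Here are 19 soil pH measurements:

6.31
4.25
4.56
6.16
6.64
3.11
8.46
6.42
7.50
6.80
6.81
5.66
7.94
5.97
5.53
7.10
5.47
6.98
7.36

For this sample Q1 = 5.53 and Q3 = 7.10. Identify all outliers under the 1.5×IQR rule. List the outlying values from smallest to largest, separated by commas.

3.11

IQR = Q3 − Q1 = 7.10 − 5.53 = 1.57.
Lower fence = Q1 − 1.5·IQR = 5.53 − 2.355 = 3.175.
Upper fence = Q3 + 1.5·IQR = 7.10 + 2.355 = 9.455.
3.11 < 3.175 → outlier.
All remaining values lie within [3.175, 9.455].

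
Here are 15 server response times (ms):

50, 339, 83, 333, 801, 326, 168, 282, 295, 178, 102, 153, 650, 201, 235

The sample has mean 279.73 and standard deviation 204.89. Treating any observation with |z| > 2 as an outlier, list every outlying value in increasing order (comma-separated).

Cutoffs at x̄ ± 2s: 279.73 ± 2·204.89 = [-130.05, 689.51].
801: z = 2.54, |z| > 2 → outlier.
Every other value lies within [-130.05, 689.51].

801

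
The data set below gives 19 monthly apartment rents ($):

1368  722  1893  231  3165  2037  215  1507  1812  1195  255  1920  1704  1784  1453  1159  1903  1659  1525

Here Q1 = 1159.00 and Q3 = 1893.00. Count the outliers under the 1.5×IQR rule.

IQR = 734.00; fences at 1159.00 − 1101.00 = 58.00 and 1893.00 + 1101.00 = 2994.00.
Outside the cutoffs: 3165.

1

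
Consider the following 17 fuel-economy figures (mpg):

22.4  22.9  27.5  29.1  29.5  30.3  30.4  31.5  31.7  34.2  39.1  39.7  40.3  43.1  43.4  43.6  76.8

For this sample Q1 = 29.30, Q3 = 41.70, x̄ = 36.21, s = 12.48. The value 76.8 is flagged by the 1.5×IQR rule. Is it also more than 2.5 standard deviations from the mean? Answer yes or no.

z = (76.8 − 36.21) / 12.48 = 3.25.
|z| = 3.25 > 2.5.

yes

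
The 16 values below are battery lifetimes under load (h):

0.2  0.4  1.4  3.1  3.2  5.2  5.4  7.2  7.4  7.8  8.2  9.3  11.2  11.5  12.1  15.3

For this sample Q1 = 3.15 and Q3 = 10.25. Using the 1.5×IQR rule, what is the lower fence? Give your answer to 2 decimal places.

-7.50

IQR = Q3 − Q1 = 10.25 − 3.15 = 7.10.
Lower fence = Q1 − 1.5·IQR = 3.15 − 10.65 = -7.50.
Upper fence = Q3 + 1.5·IQR = 10.25 + 10.65 = 20.90.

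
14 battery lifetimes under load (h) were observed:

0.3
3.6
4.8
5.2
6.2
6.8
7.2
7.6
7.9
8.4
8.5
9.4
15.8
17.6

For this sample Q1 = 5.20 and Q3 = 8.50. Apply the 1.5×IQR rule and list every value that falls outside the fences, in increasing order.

15.8, 17.6

IQR = Q3 − Q1 = 8.50 − 5.20 = 3.30.
Lower fence = Q1 − 1.5·IQR = 5.20 − 4.95 = 0.25.
Upper fence = Q3 + 1.5·IQR = 8.50 + 4.95 = 13.45.
15.8 > 13.45 → outlier.
17.6 > 13.45 → outlier.
All remaining values lie within [0.25, 13.45].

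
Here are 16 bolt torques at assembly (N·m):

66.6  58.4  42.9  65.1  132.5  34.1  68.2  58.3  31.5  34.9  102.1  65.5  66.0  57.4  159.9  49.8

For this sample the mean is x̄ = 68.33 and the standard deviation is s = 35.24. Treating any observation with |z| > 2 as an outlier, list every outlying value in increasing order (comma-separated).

Cutoffs at x̄ ± 2s: 68.33 ± 2·35.24 = [-2.15, 138.81].
159.9: z = 2.60, |z| > 2 → outlier.
Every other value lies within [-2.15, 138.81].

159.9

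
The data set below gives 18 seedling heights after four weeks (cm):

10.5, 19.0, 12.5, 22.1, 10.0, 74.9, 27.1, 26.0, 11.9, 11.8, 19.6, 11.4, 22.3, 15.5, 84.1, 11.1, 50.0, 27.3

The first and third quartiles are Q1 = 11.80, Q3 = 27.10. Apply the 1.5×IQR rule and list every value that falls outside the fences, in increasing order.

IQR = Q3 − Q1 = 27.10 − 11.80 = 15.30.
Lower fence = Q1 − 1.5·IQR = 11.80 − 22.95 = -11.15.
Upper fence = Q3 + 1.5·IQR = 27.10 + 22.95 = 50.05.
74.9 > 50.05 → outlier.
84.1 > 50.05 → outlier.
All remaining values lie within [-11.15, 50.05].

74.9, 84.1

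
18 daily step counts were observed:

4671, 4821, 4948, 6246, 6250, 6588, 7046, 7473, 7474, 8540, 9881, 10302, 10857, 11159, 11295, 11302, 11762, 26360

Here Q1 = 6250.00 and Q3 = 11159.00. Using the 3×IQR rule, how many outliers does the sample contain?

IQR = 4909.00; fences at 6250.00 − 14727.00 = -8477.00 and 11159.00 + 14727.00 = 25886.00.
Outside the cutoffs: 26360.

1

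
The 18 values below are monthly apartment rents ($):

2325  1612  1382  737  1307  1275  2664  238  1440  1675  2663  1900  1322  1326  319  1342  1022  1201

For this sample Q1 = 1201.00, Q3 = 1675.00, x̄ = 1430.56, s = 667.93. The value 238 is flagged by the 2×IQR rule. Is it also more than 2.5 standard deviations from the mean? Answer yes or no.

no

z = (238 − 1430.56) / 667.93 = -1.79.
|z| = 1.79 ≤ 2.5.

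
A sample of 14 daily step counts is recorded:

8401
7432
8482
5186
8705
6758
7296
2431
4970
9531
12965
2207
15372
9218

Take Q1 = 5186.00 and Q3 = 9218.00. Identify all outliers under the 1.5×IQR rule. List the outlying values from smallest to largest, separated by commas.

15372

IQR = Q3 − Q1 = 9218.00 − 5186.00 = 4032.00.
Lower fence = Q1 − 1.5·IQR = 5186.00 − 6048.00 = -862.00.
Upper fence = Q3 + 1.5·IQR = 9218.00 + 6048.00 = 15266.00.
15372 > 15266.00 → outlier.
All remaining values lie within [-862.00, 15266.00].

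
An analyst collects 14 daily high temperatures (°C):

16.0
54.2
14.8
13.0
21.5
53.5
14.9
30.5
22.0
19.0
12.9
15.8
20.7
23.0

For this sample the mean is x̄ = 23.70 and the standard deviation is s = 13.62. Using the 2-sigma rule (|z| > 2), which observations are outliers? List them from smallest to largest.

Cutoffs at x̄ ± 2s: 23.70 ± 2·13.62 = [-3.54, 50.94].
53.5: z = 2.19, |z| > 2 → outlier.
54.2: z = 2.24, |z| > 2 → outlier.
Every other value lies within [-3.54, 50.94].

53.5, 54.2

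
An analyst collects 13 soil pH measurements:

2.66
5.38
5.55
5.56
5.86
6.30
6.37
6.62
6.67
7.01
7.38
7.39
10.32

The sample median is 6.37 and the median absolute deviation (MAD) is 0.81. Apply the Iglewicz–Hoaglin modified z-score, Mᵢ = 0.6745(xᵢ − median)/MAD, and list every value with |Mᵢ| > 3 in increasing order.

2.66, 10.32

|Mᵢ| > 3 ⇔ |xᵢ − 6.37| > 3·0.81/0.6745 = 3.60.
So outliers lie outside [2.77, 9.97].
2.66: M = -3.09 → outlier.
10.32: M = 3.29 → outlier.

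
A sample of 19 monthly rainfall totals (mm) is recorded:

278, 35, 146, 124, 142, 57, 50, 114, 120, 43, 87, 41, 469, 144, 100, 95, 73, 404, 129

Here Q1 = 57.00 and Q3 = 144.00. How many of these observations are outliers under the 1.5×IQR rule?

IQR = 87.00; fences at 57.00 − 130.50 = -73.50 and 144.00 + 130.50 = 274.50.
Outside the cutoffs: 278, 404, 469.

3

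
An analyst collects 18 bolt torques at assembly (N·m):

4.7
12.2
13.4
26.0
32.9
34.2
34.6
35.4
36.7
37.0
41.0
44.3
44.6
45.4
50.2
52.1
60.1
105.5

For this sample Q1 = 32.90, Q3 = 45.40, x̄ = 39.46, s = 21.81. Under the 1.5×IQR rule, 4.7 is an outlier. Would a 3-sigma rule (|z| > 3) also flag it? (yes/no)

z = (4.7 − 39.46) / 21.81 = -1.59.
|z| = 1.59 ≤ 3.

no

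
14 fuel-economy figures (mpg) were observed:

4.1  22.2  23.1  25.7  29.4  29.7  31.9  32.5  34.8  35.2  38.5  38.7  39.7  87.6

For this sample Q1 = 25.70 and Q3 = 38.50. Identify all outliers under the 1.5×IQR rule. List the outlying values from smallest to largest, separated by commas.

IQR = Q3 − Q1 = 38.50 − 25.70 = 12.80.
Lower fence = Q1 − 1.5·IQR = 25.70 − 19.20 = 6.50.
Upper fence = Q3 + 1.5·IQR = 38.50 + 19.20 = 57.70.
4.1 < 6.50 → outlier.
87.6 > 57.70 → outlier.
All remaining values lie within [6.50, 57.70].

4.1, 87.6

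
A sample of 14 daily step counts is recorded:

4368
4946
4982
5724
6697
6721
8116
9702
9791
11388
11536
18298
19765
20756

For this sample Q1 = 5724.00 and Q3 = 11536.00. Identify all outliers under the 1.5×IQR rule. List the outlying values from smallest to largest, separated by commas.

IQR = Q3 − Q1 = 11536.00 − 5724.00 = 5812.00.
Lower fence = Q1 − 1.5·IQR = 5724.00 − 8718.00 = -2994.00.
Upper fence = Q3 + 1.5·IQR = 11536.00 + 8718.00 = 20254.00.
20756 > 20254.00 → outlier.
All remaining values lie within [-2994.00, 20254.00].

20756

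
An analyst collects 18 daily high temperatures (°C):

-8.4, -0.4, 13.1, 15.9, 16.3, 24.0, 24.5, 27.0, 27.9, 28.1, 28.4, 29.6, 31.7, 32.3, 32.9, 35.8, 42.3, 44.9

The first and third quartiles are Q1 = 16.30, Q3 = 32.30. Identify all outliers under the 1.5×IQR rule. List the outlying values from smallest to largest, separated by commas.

-8.4

IQR = Q3 − Q1 = 32.30 − 16.30 = 16.00.
Lower fence = Q1 − 1.5·IQR = 16.30 − 24.00 = -7.70.
Upper fence = Q3 + 1.5·IQR = 32.30 + 24.00 = 56.30.
-8.4 < -7.70 → outlier.
All remaining values lie within [-7.70, 56.30].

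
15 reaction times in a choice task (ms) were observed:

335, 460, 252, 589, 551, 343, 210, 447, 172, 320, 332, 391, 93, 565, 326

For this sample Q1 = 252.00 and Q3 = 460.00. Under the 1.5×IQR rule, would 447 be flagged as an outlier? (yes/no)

no

IQR = Q3 − Q1 = 460.00 − 252.00 = 208.00.
Lower fence = Q1 − 1.5·IQR = 252.00 − 312.00 = -60.00.
Upper fence = Q3 + 1.5·IQR = 460.00 + 312.00 = 772.00.
447 lies within [-60.00, 772.00].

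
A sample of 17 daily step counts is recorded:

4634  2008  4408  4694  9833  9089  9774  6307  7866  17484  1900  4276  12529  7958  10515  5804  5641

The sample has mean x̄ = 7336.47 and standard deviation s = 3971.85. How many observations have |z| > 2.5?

Cutoffs: x̄ ± 2.5s = [-2593.155, 17266.095].
Outside the cutoffs: 17484.

1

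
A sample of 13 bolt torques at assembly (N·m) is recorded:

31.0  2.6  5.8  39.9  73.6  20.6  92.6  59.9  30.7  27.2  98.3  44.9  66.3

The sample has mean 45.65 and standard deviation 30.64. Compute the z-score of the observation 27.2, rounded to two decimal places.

-0.60

z = (27.2 − 45.65) / 30.64 = -0.60.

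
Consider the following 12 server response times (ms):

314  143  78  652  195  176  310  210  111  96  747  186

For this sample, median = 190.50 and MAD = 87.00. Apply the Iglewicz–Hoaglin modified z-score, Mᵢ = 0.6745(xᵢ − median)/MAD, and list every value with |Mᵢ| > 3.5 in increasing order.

|Mᵢ| > 3.5 ⇔ |xᵢ − 190.50| > 3.5·87.00/0.6745 = 451.45.
So outliers lie outside [-260.95, 641.95].
652: M = 3.58 → outlier.
747: M = 4.31 → outlier.

652, 747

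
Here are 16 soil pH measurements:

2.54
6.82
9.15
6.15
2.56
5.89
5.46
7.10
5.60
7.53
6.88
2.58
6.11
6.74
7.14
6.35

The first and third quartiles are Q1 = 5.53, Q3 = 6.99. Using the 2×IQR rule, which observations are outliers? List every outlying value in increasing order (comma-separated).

2.54, 2.56, 2.58

IQR = Q3 − Q1 = 6.99 − 5.53 = 1.46.
Lower fence = Q1 − 2·IQR = 5.53 − 2.92 = 2.61.
Upper fence = Q3 + 2·IQR = 6.99 + 2.92 = 9.91.
2.54 < 2.61 → outlier.
2.56 < 2.61 → outlier.
2.58 < 2.61 → outlier.
All remaining values lie within [2.61, 9.91].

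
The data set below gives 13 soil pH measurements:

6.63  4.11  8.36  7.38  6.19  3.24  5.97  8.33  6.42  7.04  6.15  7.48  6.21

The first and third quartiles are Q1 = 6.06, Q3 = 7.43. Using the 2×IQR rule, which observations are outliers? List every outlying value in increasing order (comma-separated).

IQR = Q3 − Q1 = 7.43 − 6.06 = 1.37.
Lower fence = Q1 − 2·IQR = 6.06 − 2.74 = 3.32.
Upper fence = Q3 + 2·IQR = 7.43 + 2.74 = 10.17.
3.24 < 3.32 → outlier.
All remaining values lie within [3.32, 10.17].

3.24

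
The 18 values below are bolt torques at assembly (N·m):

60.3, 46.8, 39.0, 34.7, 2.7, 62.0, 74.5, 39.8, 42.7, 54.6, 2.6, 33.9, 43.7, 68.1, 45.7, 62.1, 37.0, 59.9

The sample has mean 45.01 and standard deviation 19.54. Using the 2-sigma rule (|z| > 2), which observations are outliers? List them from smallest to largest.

2.6, 2.7

Cutoffs at x̄ ± 2s: 45.01 ± 2·19.54 = [5.93, 84.09].
2.6: z = -2.17, |z| > 2 → outlier.
2.7: z = -2.17, |z| > 2 → outlier.
Every other value lies within [5.93, 84.09].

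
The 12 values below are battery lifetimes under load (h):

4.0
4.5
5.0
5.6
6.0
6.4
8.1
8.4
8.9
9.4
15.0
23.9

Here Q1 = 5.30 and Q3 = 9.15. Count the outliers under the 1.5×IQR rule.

2

IQR = 3.85; fences at 5.30 − 5.775 = -0.475 and 9.15 + 5.775 = 14.925.
Outside the cutoffs: 15.0, 23.9.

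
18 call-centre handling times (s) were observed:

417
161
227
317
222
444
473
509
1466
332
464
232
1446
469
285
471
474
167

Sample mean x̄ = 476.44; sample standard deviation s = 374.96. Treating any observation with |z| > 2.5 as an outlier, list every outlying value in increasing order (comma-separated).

1446, 1466

Cutoffs at x̄ ± 2.5s: 476.44 ± 2.5·374.96 = [-460.96, 1413.84].
1446: z = 2.59, |z| > 2.5 → outlier.
1466: z = 2.64, |z| > 2.5 → outlier.
Every other value lies within [-460.96, 1413.84].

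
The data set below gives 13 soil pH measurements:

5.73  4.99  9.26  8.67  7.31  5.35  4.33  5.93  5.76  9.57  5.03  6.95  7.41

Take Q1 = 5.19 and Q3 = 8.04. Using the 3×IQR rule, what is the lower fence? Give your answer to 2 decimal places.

IQR = Q3 − Q1 = 8.04 − 5.19 = 2.85.
Lower fence = Q1 − 3·IQR = 5.19 − 8.55 = -3.36.
Upper fence = Q3 + 3·IQR = 8.04 + 8.55 = 16.59.

-3.36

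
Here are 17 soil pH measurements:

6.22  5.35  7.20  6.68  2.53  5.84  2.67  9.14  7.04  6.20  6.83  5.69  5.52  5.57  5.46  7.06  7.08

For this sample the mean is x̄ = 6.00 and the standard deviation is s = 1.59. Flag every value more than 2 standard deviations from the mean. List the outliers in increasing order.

2.53, 2.67

Cutoffs at x̄ ± 2s: 6.00 ± 2·1.59 = [2.82, 9.18].
2.53: z = -2.18, |z| > 2 → outlier.
2.67: z = -2.09, |z| > 2 → outlier.
Every other value lies within [2.82, 9.18].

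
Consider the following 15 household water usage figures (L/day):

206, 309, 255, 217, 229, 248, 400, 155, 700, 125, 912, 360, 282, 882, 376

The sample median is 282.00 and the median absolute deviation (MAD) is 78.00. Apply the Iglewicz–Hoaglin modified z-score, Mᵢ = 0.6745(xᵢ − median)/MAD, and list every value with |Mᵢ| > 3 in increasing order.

700, 882, 912

|Mᵢ| > 3 ⇔ |xᵢ − 282.00| > 3·78.00/0.6745 = 346.92.
So outliers lie outside [-64.92, 628.92].
700: M = 3.61 → outlier.
882: M = 5.19 → outlier.
912: M = 5.45 → outlier.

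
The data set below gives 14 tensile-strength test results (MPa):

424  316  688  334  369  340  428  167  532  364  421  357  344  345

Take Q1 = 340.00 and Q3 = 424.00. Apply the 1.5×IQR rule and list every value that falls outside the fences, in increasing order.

167, 688

IQR = Q3 − Q1 = 424.00 − 340.00 = 84.00.
Lower fence = Q1 − 1.5·IQR = 340.00 − 126.00 = 214.00.
Upper fence = Q3 + 1.5·IQR = 424.00 + 126.00 = 550.00.
167 < 214.00 → outlier.
688 > 550.00 → outlier.
All remaining values lie within [214.00, 550.00].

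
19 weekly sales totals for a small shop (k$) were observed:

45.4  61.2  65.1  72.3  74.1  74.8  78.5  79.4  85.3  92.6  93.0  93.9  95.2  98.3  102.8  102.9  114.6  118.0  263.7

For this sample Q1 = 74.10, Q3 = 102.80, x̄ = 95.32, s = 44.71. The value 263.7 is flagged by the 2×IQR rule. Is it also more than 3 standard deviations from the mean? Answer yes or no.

z = (263.7 − 95.32) / 44.71 = 3.77.
|z| = 3.77 > 3.

yes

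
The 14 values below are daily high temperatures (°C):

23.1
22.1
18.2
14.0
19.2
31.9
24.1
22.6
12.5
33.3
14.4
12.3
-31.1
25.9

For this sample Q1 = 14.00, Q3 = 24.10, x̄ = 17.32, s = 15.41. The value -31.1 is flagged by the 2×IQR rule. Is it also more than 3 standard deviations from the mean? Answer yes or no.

z = (-31.1 − 17.32) / 15.41 = -3.14.
|z| = 3.14 > 3.

yes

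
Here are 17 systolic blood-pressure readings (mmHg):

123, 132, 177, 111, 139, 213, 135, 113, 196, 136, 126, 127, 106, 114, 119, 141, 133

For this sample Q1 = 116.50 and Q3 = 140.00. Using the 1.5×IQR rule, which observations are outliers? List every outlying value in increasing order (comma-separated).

177, 196, 213

IQR = Q3 − Q1 = 140.00 − 116.50 = 23.50.
Lower fence = Q1 − 1.5·IQR = 116.50 − 35.25 = 81.25.
Upper fence = Q3 + 1.5·IQR = 140.00 + 35.25 = 175.25.
177 > 175.25 → outlier.
196 > 175.25 → outlier.
213 > 175.25 → outlier.
All remaining values lie within [81.25, 175.25].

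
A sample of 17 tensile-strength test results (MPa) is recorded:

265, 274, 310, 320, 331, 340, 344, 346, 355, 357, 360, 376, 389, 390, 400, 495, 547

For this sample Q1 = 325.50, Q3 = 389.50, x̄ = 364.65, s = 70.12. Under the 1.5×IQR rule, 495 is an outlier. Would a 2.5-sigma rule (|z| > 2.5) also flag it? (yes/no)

no

z = (495 − 364.65) / 70.12 = 1.86.
|z| = 1.86 ≤ 2.5.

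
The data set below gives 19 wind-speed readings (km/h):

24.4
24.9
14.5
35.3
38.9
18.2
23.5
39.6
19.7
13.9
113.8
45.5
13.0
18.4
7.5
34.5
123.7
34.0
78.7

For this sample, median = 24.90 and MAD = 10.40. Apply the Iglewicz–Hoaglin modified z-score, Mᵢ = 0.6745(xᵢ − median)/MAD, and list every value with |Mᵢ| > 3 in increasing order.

78.7, 113.8, 123.7

|Mᵢ| > 3 ⇔ |xᵢ − 24.90| > 3·10.40/0.6745 = 46.26.
So outliers lie outside [-21.36, 71.16].
78.7: M = 3.49 → outlier.
113.8: M = 5.77 → outlier.
123.7: M = 6.41 → outlier.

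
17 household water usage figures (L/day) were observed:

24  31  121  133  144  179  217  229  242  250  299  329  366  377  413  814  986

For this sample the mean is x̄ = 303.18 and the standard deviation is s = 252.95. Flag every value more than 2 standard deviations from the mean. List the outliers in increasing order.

Cutoffs at x̄ ± 2s: 303.18 ± 2·252.95 = [-202.72, 809.08].
814: z = 2.02, |z| > 2 → outlier.
986: z = 2.70, |z| > 2 → outlier.
Every other value lies within [-202.72, 809.08].

814, 986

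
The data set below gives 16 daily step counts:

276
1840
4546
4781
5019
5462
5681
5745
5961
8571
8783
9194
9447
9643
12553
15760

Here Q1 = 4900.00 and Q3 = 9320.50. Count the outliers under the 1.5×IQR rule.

0

IQR = 4420.50; fences at 4900.00 − 6630.75 = -1730.75 and 9320.50 + 6630.75 = 15951.25.
Every value lies within the cutoffs.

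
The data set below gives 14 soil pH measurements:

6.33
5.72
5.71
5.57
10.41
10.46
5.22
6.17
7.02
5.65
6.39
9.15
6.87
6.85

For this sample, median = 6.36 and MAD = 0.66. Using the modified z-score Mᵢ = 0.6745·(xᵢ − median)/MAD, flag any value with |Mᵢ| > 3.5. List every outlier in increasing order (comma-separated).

|Mᵢ| > 3.5 ⇔ |xᵢ − 6.36| > 3.5·0.66/0.6745 = 3.42.
So outliers lie outside [2.94, 9.78].
10.41: M = 4.14 → outlier.
10.46: M = 4.19 → outlier.

10.41, 10.46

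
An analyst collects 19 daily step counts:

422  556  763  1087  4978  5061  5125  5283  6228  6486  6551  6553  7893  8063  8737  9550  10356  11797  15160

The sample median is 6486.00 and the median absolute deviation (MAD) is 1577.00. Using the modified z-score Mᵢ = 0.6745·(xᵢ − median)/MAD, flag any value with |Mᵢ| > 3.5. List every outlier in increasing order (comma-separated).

|Mᵢ| > 3.5 ⇔ |xᵢ − 6486.00| > 3.5·1577.00/0.6745 = 8183.10.
So outliers lie outside [-1697.10, 14669.10].
15160: M = 3.71 → outlier.

15160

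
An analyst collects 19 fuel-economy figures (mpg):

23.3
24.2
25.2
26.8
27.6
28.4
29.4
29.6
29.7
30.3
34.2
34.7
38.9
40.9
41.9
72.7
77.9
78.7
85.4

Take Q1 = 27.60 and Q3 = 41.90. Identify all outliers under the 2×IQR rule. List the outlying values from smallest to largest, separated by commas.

72.7, 77.9, 78.7, 85.4

IQR = Q3 − Q1 = 41.90 − 27.60 = 14.30.
Lower fence = Q1 − 2·IQR = 27.60 − 28.60 = -1.00.
Upper fence = Q3 + 2·IQR = 41.90 + 28.60 = 70.50.
72.7 > 70.50 → outlier.
77.9 > 70.50 → outlier.
78.7 > 70.50 → outlier.
85.4 > 70.50 → outlier.
All remaining values lie within [-1.00, 70.50].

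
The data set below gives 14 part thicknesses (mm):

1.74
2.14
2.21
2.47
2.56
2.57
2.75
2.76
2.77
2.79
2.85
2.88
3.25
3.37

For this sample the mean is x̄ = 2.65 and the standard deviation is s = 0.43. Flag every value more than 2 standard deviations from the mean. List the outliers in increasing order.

Cutoffs at x̄ ± 2s: 2.65 ± 2·0.43 = [1.79, 3.51].
1.74: z = -2.12, |z| > 2 → outlier.
Every other value lies within [1.79, 3.51].

1.74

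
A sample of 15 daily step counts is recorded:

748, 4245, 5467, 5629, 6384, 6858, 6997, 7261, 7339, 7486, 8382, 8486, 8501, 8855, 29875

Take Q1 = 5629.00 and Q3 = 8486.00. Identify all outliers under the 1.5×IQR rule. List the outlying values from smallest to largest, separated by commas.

748, 29875

IQR = Q3 − Q1 = 8486.00 − 5629.00 = 2857.00.
Lower fence = Q1 − 1.5·IQR = 5629.00 − 4285.50 = 1343.50.
Upper fence = Q3 + 1.5·IQR = 8486.00 + 4285.50 = 12771.50.
748 < 1343.50 → outlier.
29875 > 12771.50 → outlier.
All remaining values lie within [1343.50, 12771.50].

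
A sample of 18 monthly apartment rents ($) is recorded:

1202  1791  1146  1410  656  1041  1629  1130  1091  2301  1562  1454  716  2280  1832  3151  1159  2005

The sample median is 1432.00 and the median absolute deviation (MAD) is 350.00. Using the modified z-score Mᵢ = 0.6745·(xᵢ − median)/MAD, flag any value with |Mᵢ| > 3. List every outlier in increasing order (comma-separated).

3151

|Mᵢ| > 3 ⇔ |xᵢ − 1432.00| > 3·350.00/0.6745 = 1556.71.
So outliers lie outside [-124.71, 2988.71].
3151: M = 3.31 → outlier.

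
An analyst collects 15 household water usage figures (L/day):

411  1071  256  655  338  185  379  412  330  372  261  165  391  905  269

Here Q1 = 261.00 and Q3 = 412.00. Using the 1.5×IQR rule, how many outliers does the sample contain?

3

IQR = 151.00; fences at 261.00 − 226.50 = 34.50 and 412.00 + 226.50 = 638.50.
Outside the cutoffs: 655, 905, 1071.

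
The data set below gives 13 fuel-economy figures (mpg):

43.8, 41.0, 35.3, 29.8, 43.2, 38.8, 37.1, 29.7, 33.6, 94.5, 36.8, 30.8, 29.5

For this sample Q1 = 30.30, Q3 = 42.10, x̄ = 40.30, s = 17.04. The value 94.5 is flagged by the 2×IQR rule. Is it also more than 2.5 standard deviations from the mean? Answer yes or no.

yes

z = (94.5 − 40.30) / 17.04 = 3.18.
|z| = 3.18 > 2.5.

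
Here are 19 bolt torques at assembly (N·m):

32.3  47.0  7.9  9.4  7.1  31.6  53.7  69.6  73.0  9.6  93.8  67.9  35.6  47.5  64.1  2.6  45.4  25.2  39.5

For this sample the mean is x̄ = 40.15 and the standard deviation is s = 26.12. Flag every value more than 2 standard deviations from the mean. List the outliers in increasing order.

Cutoffs at x̄ ± 2s: 40.15 ± 2·26.12 = [-12.09, 92.39].
93.8: z = 2.05, |z| > 2 → outlier.
Every other value lies within [-12.09, 92.39].

93.8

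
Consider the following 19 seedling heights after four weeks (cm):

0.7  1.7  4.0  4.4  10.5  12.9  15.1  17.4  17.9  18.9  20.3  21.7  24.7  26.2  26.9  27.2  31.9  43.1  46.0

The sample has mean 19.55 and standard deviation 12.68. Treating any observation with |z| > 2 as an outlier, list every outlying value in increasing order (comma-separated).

46.0

Cutoffs at x̄ ± 2s: 19.55 ± 2·12.68 = [-5.81, 44.91].
46.0: z = 2.09, |z| > 2 → outlier.
Every other value lies within [-5.81, 44.91].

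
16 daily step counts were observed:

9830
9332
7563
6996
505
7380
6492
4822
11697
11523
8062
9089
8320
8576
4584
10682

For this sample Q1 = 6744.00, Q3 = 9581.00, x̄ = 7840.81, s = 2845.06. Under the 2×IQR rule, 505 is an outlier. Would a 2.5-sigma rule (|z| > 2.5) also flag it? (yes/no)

z = (505 − 7840.81) / 2845.06 = -2.58.
|z| = 2.58 > 2.5.

yes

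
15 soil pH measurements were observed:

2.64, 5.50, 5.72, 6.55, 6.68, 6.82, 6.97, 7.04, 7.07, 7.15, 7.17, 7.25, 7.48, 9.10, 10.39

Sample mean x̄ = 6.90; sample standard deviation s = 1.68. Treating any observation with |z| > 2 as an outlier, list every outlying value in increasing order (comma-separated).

Cutoffs at x̄ ± 2s: 6.90 ± 2·1.68 = [3.54, 10.26].
2.64: z = -2.54, |z| > 2 → outlier.
10.39: z = 2.08, |z| > 2 → outlier.
Every other value lies within [3.54, 10.26].

2.64, 10.39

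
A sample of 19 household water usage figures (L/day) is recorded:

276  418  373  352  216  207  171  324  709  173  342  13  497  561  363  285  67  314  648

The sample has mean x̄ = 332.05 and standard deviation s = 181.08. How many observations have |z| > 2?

Cutoffs: x̄ ± 2s = [-30.11, 694.21].
Outside the cutoffs: 709.

1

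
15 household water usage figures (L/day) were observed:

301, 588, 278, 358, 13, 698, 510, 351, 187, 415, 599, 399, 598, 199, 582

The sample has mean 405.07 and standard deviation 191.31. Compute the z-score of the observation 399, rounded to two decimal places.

z = (399 − 405.07) / 191.31 = -0.03.

-0.03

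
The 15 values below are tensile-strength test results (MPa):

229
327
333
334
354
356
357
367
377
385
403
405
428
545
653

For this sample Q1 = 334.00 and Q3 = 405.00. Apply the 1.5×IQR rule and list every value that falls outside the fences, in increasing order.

IQR = Q3 − Q1 = 405.00 − 334.00 = 71.00.
Lower fence = Q1 − 1.5·IQR = 334.00 − 106.50 = 227.50.
Upper fence = Q3 + 1.5·IQR = 405.00 + 106.50 = 511.50.
545 > 511.50 → outlier.
653 > 511.50 → outlier.
All remaining values lie within [227.50, 511.50].

545, 653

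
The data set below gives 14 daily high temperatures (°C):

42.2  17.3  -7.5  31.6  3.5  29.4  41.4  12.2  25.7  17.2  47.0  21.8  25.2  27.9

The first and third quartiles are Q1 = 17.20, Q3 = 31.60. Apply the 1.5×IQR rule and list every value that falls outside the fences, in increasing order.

IQR = Q3 − Q1 = 31.60 − 17.20 = 14.40.
Lower fence = Q1 − 1.5·IQR = 17.20 − 21.60 = -4.40.
Upper fence = Q3 + 1.5·IQR = 31.60 + 21.60 = 53.20.
-7.5 < -4.40 → outlier.
All remaining values lie within [-4.40, 53.20].

-7.5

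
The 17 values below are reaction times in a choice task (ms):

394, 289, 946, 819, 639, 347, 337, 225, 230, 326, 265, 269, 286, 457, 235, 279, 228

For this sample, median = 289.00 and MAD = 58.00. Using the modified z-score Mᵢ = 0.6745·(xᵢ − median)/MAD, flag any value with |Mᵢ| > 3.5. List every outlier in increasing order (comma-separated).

|Mᵢ| > 3.5 ⇔ |xᵢ − 289.00| > 3.5·58.00/0.6745 = 300.96.
So outliers lie outside [-11.96, 589.96].
639: M = 4.07 → outlier.
819: M = 6.16 → outlier.
946: M = 7.64 → outlier.

639, 819, 946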